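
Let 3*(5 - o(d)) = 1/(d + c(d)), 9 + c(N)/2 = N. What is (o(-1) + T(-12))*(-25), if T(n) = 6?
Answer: -17350/63 ≈ -275.40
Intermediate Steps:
c(N) = -18 + 2*N
o(d) = 5 - 1/(3*(-18 + 3*d)) (o(d) = 5 - 1/(3*(d + (-18 + 2*d))) = 5 - 1/(3*(-18 + 3*d)))
(o(-1) + T(-12))*(-25) = ((-271 + 45*(-1))/(9*(-6 - 1)) + 6)*(-25) = ((⅑)*(-271 - 45)/(-7) + 6)*(-25) = ((⅑)*(-⅐)*(-316) + 6)*(-25) = (316/63 + 6)*(-25) = (694/63)*(-25) = -17350/63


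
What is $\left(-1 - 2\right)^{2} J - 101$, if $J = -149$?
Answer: $-1442$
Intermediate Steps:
$\left(-1 - 2\right)^{2} J - 101 = \left(-1 - 2\right)^{2} \left(-149\right) - 101 = \left(-3\right)^{2} \left(-149\right) - 101 = 9 \left(-149\right) - 101 = -1341 - 101 = -1442$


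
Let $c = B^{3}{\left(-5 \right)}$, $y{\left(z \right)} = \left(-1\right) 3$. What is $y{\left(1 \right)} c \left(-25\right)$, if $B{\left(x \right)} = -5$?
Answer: $-9375$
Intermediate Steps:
$y{\left(z \right)} = -3$
$c = -125$ ($c = \left(-5\right)^{3} = -125$)
$y{\left(1 \right)} c \left(-25\right) = \left(-3\right) \left(-125\right) \left(-25\right) = 375 \left(-25\right) = -9375$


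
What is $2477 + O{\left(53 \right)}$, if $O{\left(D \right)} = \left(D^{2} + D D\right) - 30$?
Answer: $8065$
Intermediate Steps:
$O{\left(D \right)} = -30 + 2 D^{2}$ ($O{\left(D \right)} = \left(D^{2} + D^{2}\right) - 30 = 2 D^{2} - 30 = -30 + 2 D^{2}$)
$2477 + O{\left(53 \right)} = 2477 - \left(30 - 2 \cdot 53^{2}\right) = 2477 + \left(-30 + 2 \cdot 2809\right) = 2477 + \left(-30 + 5618\right) = 2477 + 5588 = 8065$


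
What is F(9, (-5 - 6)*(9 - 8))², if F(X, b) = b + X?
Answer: 4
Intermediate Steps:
F(X, b) = X + b
F(9, (-5 - 6)*(9 - 8))² = (9 + (-5 - 6)*(9 - 8))² = (9 - 11*1)² = (9 - 11)² = (-2)² = 4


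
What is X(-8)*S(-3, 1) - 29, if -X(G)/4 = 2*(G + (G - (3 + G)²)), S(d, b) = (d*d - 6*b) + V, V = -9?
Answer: -1997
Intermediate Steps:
S(d, b) = -9 + d² - 6*b (S(d, b) = (d*d - 6*b) - 9 = (d² - 6*b) - 9 = -9 + d² - 6*b)
X(G) = -16*G + 8*(3 + G)² (X(G) = -8*(G + (G - (3 + G)²)) = -8*(-(3 + G)² + 2*G) = -4*(-2*(3 + G)² + 4*G) = -16*G + 8*(3 + G)²)
X(-8)*S(-3, 1) - 29 = (-16*(-8) + 8*(3 - 8)²)*(-9 + (-3)² - 6*1) - 29 = (128 + 8*(-5)²)*(-9 + 9 - 6) - 29 = (128 + 8*25)*(-6) - 29 = (128 + 200)*(-6) - 29 = 328*(-6) - 29 = -1968 - 29 = -1997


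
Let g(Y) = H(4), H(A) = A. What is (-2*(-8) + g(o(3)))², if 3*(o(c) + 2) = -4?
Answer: 400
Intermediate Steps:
o(c) = -10/3 (o(c) = -2 + (⅓)*(-4) = -2 - 4/3 = -10/3)
g(Y) = 4
(-2*(-8) + g(o(3)))² = (-2*(-8) + 4)² = (16 + 4)² = 20² = 400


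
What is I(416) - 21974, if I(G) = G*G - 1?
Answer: 151081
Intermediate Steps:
I(G) = -1 + G**2 (I(G) = G**2 - 1 = -1 + G**2)
I(416) - 21974 = (-1 + 416**2) - 21974 = (-1 + 173056) - 21974 = 173055 - 21974 = 151081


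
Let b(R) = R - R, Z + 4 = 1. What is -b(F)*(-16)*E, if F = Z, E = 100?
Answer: 0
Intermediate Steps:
Z = -3 (Z = -4 + 1 = -3)
F = -3
b(R) = 0
-b(F)*(-16)*E = -0*(-16)*100 = -0*100 = -1*0 = 0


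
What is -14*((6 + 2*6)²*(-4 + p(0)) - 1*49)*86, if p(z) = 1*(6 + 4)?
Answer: -2281580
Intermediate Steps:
p(z) = 10 (p(z) = 1*10 = 10)
-14*((6 + 2*6)²*(-4 + p(0)) - 1*49)*86 = -14*((6 + 2*6)²*(-4 + 10) - 1*49)*86 = -14*((6 + 12)²*6 - 49)*86 = -14*(18²*6 - 49)*86 = -14*(324*6 - 49)*86 = -14*(1944 - 49)*86 = -14*1895*86 = -26530*86 = -2281580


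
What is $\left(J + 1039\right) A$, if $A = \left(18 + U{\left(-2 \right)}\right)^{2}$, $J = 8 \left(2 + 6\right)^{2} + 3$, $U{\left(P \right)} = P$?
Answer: $397824$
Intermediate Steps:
$J = 515$ ($J = 8 \cdot 8^{2} + 3 = 8 \cdot 64 + 3 = 512 + 3 = 515$)
$A = 256$ ($A = \left(18 - 2\right)^{2} = 16^{2} = 256$)
$\left(J + 1039\right) A = \left(515 + 1039\right) 256 = 1554 \cdot 256 = 397824$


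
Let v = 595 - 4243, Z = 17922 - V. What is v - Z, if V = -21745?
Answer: -43315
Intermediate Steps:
Z = 39667 (Z = 17922 - 1*(-21745) = 17922 + 21745 = 39667)
v = -3648
v - Z = -3648 - 1*39667 = -3648 - 39667 = -43315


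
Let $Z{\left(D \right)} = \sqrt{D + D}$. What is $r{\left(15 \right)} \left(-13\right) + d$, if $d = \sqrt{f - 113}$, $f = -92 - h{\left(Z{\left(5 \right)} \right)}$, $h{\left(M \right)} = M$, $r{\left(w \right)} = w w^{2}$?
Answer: $-43875 + i \sqrt{205 + \sqrt{10}} \approx -43875.0 + 14.428 i$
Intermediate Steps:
$Z{\left(D \right)} = \sqrt{2} \sqrt{D}$ ($Z{\left(D \right)} = \sqrt{2 D} = \sqrt{2} \sqrt{D}$)
$r{\left(w \right)} = w^{3}$
$f = -92 - \sqrt{10}$ ($f = -92 - \sqrt{2} \sqrt{5} = -92 - \sqrt{10} \approx -95.162$)
$d = \sqrt{-205 - \sqrt{10}}$ ($d = \sqrt{\left(-92 - \sqrt{10}\right) - 113} = \sqrt{-205 - \sqrt{10}} \approx 14.428 i$)
$r{\left(15 \right)} \left(-13\right) + d = 15^{3} \left(-13\right) + \sqrt{-205 - \sqrt{10}} = 3375 \left(-13\right) + \sqrt{-205 - \sqrt{10}} = -43875 + \sqrt{-205 - \sqrt{10}}$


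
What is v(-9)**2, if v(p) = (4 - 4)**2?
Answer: 0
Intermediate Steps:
v(p) = 0 (v(p) = 0**2 = 0)
v(-9)**2 = 0**2 = 0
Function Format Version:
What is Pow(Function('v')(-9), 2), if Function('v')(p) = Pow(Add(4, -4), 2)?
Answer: 0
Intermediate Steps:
Function('v')(p) = 0 (Function('v')(p) = Pow(0, 2) = 0)
Pow(Function('v')(-9), 2) = Pow(0, 2) = 0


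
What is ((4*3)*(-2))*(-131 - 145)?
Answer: 6624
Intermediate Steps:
((4*3)*(-2))*(-131 - 145) = (12*(-2))*(-276) = -24*(-276) = 6624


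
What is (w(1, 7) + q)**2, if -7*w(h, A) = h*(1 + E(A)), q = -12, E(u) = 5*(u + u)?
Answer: 24025/49 ≈ 490.31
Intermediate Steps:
E(u) = 10*u (E(u) = 5*(2*u) = 10*u)
w(h, A) = -h*(1 + 10*A)/7
(w(1, 7) + q)**2 = (-1/7*1*(1 + 10*7) - 12)**2 = (-1/7*1*(1 + 70) - 12)**2 = (-1/7*1*71 - 12)**2 = (-71/7 - 12)**2 = (-155/7)**2 = 24025/49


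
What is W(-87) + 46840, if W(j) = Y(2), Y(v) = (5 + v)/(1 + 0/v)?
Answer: 46847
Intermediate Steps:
Y(v) = 5 + v (Y(v) = (5 + v)/(1 + 0) = (5 + v)/1 = (5 + v)*1 = 5 + v)
W(j) = 7 (W(j) = 5 + 2 = 7)
W(-87) + 46840 = 7 + 46840 = 46847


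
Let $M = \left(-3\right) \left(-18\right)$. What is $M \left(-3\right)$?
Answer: $-162$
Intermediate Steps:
$M = 54$
$M \left(-3\right) = 54 \left(-3\right) = -162$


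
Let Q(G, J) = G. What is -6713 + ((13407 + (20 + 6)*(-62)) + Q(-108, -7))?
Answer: 4974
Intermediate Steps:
-6713 + ((13407 + (20 + 6)*(-62)) + Q(-108, -7)) = -6713 + ((13407 + (20 + 6)*(-62)) - 108) = -6713 + ((13407 + 26*(-62)) - 108) = -6713 + ((13407 - 1612) - 108) = -6713 + (11795 - 108) = -6713 + 11687 = 4974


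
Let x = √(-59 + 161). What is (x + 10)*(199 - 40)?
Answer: 1590 + 159*√102 ≈ 3195.8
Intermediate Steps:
x = √102 ≈ 10.100
(x + 10)*(199 - 40) = (√102 + 10)*(199 - 40) = (10 + √102)*159 = 1590 + 159*√102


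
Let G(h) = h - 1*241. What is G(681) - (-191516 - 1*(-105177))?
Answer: 86779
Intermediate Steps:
G(h) = -241 + h (G(h) = h - 241 = -241 + h)
G(681) - (-191516 - 1*(-105177)) = (-241 + 681) - (-191516 - 1*(-105177)) = 440 - (-191516 + 105177) = 440 - 1*(-86339) = 440 + 86339 = 86779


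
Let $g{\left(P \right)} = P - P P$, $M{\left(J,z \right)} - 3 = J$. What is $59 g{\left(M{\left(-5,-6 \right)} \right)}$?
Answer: $-354$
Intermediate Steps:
$M{\left(J,z \right)} = 3 + J$
$g{\left(P \right)} = P - P^{2}$
$59 g{\left(M{\left(-5,-6 \right)} \right)} = 59 \left(3 - 5\right) \left(1 - \left(3 - 5\right)\right) = 59 \left(- 2 \left(1 - -2\right)\right) = 59 \left(- 2 \left(1 + 2\right)\right) = 59 \left(\left(-2\right) 3\right) = 59 \left(-6\right) = -354$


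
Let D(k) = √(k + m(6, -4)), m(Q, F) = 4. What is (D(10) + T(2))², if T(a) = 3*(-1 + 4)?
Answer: (9 + √14)² ≈ 162.35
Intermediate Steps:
D(k) = √(4 + k) (D(k) = √(k + 4) = √(4 + k))
T(a) = 9 (T(a) = 3*3 = 9)
(D(10) + T(2))² = (√(4 + 10) + 9)² = (√14 + 9)² = (9 + √14)²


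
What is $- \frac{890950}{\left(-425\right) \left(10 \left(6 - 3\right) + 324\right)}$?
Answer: $\frac{17819}{3009} \approx 5.9219$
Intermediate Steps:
$- \frac{890950}{\left(-425\right) \left(10 \left(6 - 3\right) + 324\right)} = - \frac{890950}{\left(-425\right) \left(10 \cdot 3 + 324\right)} = - \frac{890950}{\left(-425\right) \left(30 + 324\right)} = - \frac{890950}{\left(-425\right) 354} = - \frac{890950}{-150450} = \left(-890950\right) \left(- \frac{1}{150450}\right) = \frac{17819}{3009}$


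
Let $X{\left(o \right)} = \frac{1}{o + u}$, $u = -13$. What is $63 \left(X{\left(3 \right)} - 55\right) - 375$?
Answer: $- \frac{38463}{10} \approx -3846.3$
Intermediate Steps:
$X{\left(o \right)} = \frac{1}{-13 + o}$ ($X{\left(o \right)} = \frac{1}{o - 13} = \frac{1}{-13 + o}$)
$63 \left(X{\left(3 \right)} - 55\right) - 375 = 63 \left(\frac{1}{-13 + 3} - 55\right) - 375 = 63 \left(\frac{1}{-10} - 55\right) - 375 = 63 \left(- \frac{1}{10} - 55\right) - 375 = 63 \left(- \frac{551}{10}\right) - 375 = - \frac{34713}{10} - 375 = - \frac{38463}{10}$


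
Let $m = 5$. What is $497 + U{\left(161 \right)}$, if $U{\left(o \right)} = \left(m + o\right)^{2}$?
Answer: $28053$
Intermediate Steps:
$U{\left(o \right)} = \left(5 + o\right)^{2}$
$497 + U{\left(161 \right)} = 497 + \left(5 + 161\right)^{2} = 497 + 166^{2} = 497 + 27556 = 28053$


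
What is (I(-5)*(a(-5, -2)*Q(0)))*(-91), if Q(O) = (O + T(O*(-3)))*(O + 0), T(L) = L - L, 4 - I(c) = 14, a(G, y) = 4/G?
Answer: 0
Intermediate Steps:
I(c) = -10 (I(c) = 4 - 1*14 = 4 - 14 = -10)
T(L) = 0
Q(O) = O² (Q(O) = (O + 0)*(O + 0) = O*O = O²)
(I(-5)*(a(-5, -2)*Q(0)))*(-91) = -10*4/(-5)*0²*(-91) = -10*4*(-⅕)*0*(-91) = -(-8)*0*(-91) = -10*0*(-91) = 0*(-91) = 0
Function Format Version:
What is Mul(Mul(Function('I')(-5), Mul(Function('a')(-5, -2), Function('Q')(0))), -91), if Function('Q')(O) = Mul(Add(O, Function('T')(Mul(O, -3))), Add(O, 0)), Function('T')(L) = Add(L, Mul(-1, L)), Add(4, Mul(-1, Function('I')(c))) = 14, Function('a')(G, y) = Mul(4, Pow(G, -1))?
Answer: 0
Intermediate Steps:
Function('I')(c) = -10 (Function('I')(c) = Add(4, Mul(-1, 14)) = Add(4, -14) = -10)
Function('T')(L) = 0
Function('Q')(O) = Pow(O, 2) (Function('Q')(O) = Mul(Add(O, 0), Add(O, 0)) = Mul(O, O) = Pow(O, 2))
Mul(Mul(Function('I')(-5), Mul(Function('a')(-5, -2), Function('Q')(0))), -91) = Mul(Mul(-10, Mul(Mul(4, Pow(-5, -1)), Pow(0, 2))), -91) = Mul(Mul(-10, Mul(Mul(4, Rational(-1, 5)), 0)), -91) = Mul(Mul(-10, Mul(Rational(-4, 5), 0)), -91) = Mul(Mul(-10, 0), -91) = Mul(0, -91) = 0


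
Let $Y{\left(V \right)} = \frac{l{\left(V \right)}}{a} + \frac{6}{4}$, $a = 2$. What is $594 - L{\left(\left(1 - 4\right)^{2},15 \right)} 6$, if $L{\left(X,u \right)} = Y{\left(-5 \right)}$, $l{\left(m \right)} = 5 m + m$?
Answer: $675$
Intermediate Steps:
$l{\left(m \right)} = 6 m$
$Y{\left(V \right)} = \frac{3}{2} + 3 V$ ($Y{\left(V \right)} = \frac{6 V}{2} + \frac{6}{4} = 6 V \frac{1}{2} + 6 \cdot \frac{1}{4} = 3 V + \frac{3}{2} = \frac{3}{2} + 3 V$)
$L{\left(X,u \right)} = - \frac{27}{2}$ ($L{\left(X,u \right)} = \frac{3}{2} + 3 \left(-5\right) = \frac{3}{2} - 15 = - \frac{27}{2}$)
$594 - L{\left(\left(1 - 4\right)^{2},15 \right)} 6 = 594 - \left(- \frac{27}{2}\right) 6 = 594 - -81 = 594 + 81 = 675$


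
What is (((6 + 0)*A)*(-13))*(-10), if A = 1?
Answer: 780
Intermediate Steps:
(((6 + 0)*A)*(-13))*(-10) = (((6 + 0)*1)*(-13))*(-10) = ((6*1)*(-13))*(-10) = (6*(-13))*(-10) = -78*(-10) = 780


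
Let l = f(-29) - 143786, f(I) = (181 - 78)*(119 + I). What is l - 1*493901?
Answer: -628417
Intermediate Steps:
f(I) = 12257 + 103*I (f(I) = 103*(119 + I) = 12257 + 103*I)
l = -134516 (l = (12257 + 103*(-29)) - 143786 = (12257 - 2987) - 143786 = 9270 - 143786 = -134516)
l - 1*493901 = -134516 - 1*493901 = -134516 - 493901 = -628417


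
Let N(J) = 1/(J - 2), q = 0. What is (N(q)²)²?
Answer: 1/16 ≈ 0.062500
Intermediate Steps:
N(J) = 1/(-2 + J)
(N(q)²)² = ((1/(-2 + 0))²)² = ((1/(-2))²)² = ((-½)²)² = (¼)² = 1/16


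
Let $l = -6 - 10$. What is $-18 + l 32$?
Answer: $-530$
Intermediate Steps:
$l = -16$
$-18 + l 32 = -18 - 512 = -530$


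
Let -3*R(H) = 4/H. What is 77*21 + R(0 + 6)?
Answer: 14551/9 ≈ 1616.8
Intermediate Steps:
R(H) = -4/(3*H)
77*21 + R(0 + 6) = 77*21 - 4/(3*(0 + 6)) = 1617 - 4/3/6 = 1617 - 4/3*⅙ = 1617 - 2/9 = 14551/9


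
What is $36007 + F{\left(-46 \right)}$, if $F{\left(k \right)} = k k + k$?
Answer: $38077$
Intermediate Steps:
$F{\left(k \right)} = k + k^{2}$ ($F{\left(k \right)} = k^{2} + k = k + k^{2}$)
$36007 + F{\left(-46 \right)} = 36007 - 46 \left(1 - 46\right) = 36007 - -2070 = 36007 + 2070 = 38077$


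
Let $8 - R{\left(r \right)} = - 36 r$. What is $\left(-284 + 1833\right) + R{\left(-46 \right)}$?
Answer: $-99$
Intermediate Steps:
$R{\left(r \right)} = 8 + 36 r$ ($R{\left(r \right)} = 8 - - 36 r = 8 + 36 r$)
$\left(-284 + 1833\right) + R{\left(-46 \right)} = \left(-284 + 1833\right) + \left(8 + 36 \left(-46\right)\right) = 1549 + \left(8 - 1656\right) = 1549 - 1648 = -99$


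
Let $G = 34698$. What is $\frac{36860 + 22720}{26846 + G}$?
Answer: $\frac{14895}{15386} \approx 0.96809$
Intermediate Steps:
$\frac{36860 + 22720}{26846 + G} = \frac{36860 + 22720}{26846 + 34698} = \frac{59580}{61544} = 59580 \cdot \frac{1}{61544} = \frac{14895}{15386}$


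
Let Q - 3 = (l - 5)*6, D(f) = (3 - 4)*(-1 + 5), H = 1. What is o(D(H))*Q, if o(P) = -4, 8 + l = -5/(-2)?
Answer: 240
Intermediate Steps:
D(f) = -4 (D(f) = -1*4 = -4)
l = -11/2 (l = -8 - 5/(-2) = -8 - 5*(-1/2) = -8 + 5/2 = -11/2 ≈ -5.5000)
Q = -60 (Q = 3 + (-11/2 - 5)*6 = 3 - 21/2*6 = 3 - 63 = -60)
o(D(H))*Q = -4*(-60) = 240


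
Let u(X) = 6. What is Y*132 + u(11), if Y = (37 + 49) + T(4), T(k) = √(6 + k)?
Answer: 11358 + 132*√10 ≈ 11775.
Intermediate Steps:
Y = 86 + √10 (Y = (37 + 49) + √(6 + 4) = 86 + √10 ≈ 89.162)
Y*132 + u(11) = (86 + √10)*132 + 6 = (11352 + 132*√10) + 6 = 11358 + 132*√10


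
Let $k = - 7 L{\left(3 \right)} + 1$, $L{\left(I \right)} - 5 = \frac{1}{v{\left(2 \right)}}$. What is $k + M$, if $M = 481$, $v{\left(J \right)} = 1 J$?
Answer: $\frac{887}{2} \approx 443.5$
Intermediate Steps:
$v{\left(J \right)} = J$
$L{\left(I \right)} = \frac{11}{2}$ ($L{\left(I \right)} = 5 + \frac{1}{2} = \frac{11}{2}$)
$k = - \frac{75}{2}$ ($k = \left(-7\right) \frac{11}{2} + 1 = - \frac{77}{2} + 1 = - \frac{75}{2} \approx -37.5$)
$k + M = - \frac{75}{2} + 481 = \frac{887}{2}$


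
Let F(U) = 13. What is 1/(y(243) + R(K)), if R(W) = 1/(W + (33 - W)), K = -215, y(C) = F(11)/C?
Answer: 2673/224 ≈ 11.933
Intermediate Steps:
y(C) = 13/C
R(W) = 1/33
1/(y(243) + R(K)) = 1/(13/243 + 1/33) = 1/(224/2673) = 2673/224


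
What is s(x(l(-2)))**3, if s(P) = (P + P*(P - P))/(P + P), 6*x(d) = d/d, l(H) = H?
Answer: 1/8 ≈ 0.12500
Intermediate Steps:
x(d) = 1/6 (x(d) = (d/d)/6 = (1/6)*1 = 1/6)
s(P) = 1/2 (s(P) = (P + P*0)/((2*P)) = (P + 0)*(1/(2*P)) = P*(1/(2*P)) = 1/2)
s(x(l(-2)))**3 = (1/2)**3 = 1/8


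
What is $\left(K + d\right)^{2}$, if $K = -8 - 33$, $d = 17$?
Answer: $576$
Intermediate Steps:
$K = -41$
$\left(K + d\right)^{2} = \left(-41 + 17\right)^{2} = \left(-24\right)^{2} = 576$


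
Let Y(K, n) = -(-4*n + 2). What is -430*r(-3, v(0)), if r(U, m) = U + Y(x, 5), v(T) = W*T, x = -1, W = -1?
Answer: -6450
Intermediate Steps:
v(T) = -T
Y(K, n) = -2 + 4*n (Y(K, n) = -(2 - 4*n) = -2 + 4*n)
r(U, m) = 18 + U (r(U, m) = U + (-2 + 4*5) = U + (-2 + 20) = U + 18 = 18 + U)
-430*r(-3, v(0)) = -430*(18 - 3) = -430*15 = -6450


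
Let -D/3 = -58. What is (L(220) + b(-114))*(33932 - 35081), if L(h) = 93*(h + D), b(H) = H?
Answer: -41970672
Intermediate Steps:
D = 174 (D = -3*(-58) = 174)
L(h) = 16182 + 93*h (L(h) = 93*(h + 174) = 93*(174 + h) = 16182 + 93*h)
(L(220) + b(-114))*(33932 - 35081) = ((16182 + 93*220) - 114)*(33932 - 35081) = ((16182 + 20460) - 114)*(-1149) = (36642 - 114)*(-1149) = 36528*(-1149) = -41970672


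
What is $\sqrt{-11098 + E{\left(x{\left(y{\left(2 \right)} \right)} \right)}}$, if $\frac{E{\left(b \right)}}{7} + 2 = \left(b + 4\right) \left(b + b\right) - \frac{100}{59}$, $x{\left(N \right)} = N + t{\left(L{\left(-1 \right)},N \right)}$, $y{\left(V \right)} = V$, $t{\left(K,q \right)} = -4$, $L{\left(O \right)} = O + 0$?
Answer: $\frac{2 i \sqrt{9729277}}{59} \approx 105.73 i$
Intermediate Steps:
$L{\left(O \right)} = O$
$x{\left(N \right)} = -4 + N$ ($x{\left(N \right)} = N - 4 = -4 + N$)
$E{\left(b \right)} = - \frac{1526}{59} + 14 b \left(4 + b\right)$ ($E{\left(b \right)} = -14 + 7 \left(\left(b + 4\right) \left(b + b\right) - \frac{100}{59}\right) = -14 + 7 \left(\left(4 + b\right) 2 b - 100 \cdot \frac{1}{59}\right) = -14 + 7 \left(2 b \left(4 + b\right) - \frac{100}{59}\right) = -14 + 7 \left(- \frac{100}{59} + 2 b \left(4 + b\right)\right) = -14 + \left(- \frac{700}{59} + 14 b \left(4 + b\right)\right) = - \frac{1526}{59} + 14 b \left(4 + b\right)$)
$\sqrt{-11098 + E{\left(x{\left(y{\left(2 \right)} \right)} \right)}} = \sqrt{-11098 + \left(- \frac{1526}{59} + 14 \left(-4 + 2\right)^{2} + 56 \left(-4 + 2\right)\right)} = \sqrt{-11098 + \left(- \frac{1526}{59} + 14 \left(-2\right)^{2} + 56 \left(-2\right)\right)} = \sqrt{-11098 - \frac{4830}{59}} = \sqrt{- \frac{659612}{59}} = \frac{2 i \sqrt{9729277}}{59}$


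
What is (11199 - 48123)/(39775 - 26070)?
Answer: -36924/13705 ≈ -2.6942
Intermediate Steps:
(11199 - 48123)/(39775 - 26070) = -36924/13705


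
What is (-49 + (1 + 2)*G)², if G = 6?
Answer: 961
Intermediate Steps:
(-49 + (1 + 2)*G)² = (-49 + (1 + 2)*6)² = (-49 + 3*6)² = (-49 + 18)² = (-31)² = 961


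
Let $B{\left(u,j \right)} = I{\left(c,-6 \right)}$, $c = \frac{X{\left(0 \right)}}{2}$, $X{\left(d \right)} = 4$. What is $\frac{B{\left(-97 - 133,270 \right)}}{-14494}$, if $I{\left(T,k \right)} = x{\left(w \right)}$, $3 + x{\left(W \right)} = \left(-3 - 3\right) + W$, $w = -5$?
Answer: $\frac{7}{7247} \approx 0.00096592$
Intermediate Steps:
$x{\left(W \right)} = -9 + W$ ($x{\left(W \right)} = -3 + \left(\left(-3 - 3\right) + W\right) = -3 + \left(-6 + W\right) = -9 + W$)
$c = 2$ ($c = \frac{4}{2} = 4 \cdot \frac{1}{2} = 2$)
$I{\left(T,k \right)} = -14$ ($I{\left(T,k \right)} = -9 - 5 = -14$)
$B{\left(u,j \right)} = -14$
$\frac{B{\left(-97 - 133,270 \right)}}{-14494} = - \frac{14}{-14494} = \left(-14\right) \left(- \frac{1}{14494}\right) = \frac{7}{7247}$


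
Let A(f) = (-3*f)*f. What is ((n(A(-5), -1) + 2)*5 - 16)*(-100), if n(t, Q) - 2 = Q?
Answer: 100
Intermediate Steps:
A(f) = -3*f²
n(t, Q) = 2 + Q
((n(A(-5), -1) + 2)*5 - 16)*(-100) = (((2 - 1) + 2)*5 - 16)*(-100) = ((1 + 2)*5 - 16)*(-100) = (3*5 - 16)*(-100) = (15 - 16)*(-100) = -1*(-100) = 100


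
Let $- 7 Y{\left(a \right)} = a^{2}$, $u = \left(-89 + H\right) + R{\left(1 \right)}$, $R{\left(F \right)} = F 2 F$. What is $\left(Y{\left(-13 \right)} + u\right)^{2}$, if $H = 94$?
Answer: $\frac{14400}{49} \approx 293.88$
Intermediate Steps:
$R{\left(F \right)} = 2 F^{2}$ ($R{\left(F \right)} = 2 F F = 2 F^{2}$)
$u = 7$ ($u = \left(-89 + 94\right) + 2 \cdot 1^{2} = 5 + 2 \cdot 1 = 5 + 2 = 7$)
$Y{\left(a \right)} = - \frac{a^{2}}{7}$
$\left(Y{\left(-13 \right)} + u\right)^{2} = \left(- \frac{\left(-13\right)^{2}}{7} + 7\right)^{2} = \left(\left(- \frac{1}{7}\right) 169 + 7\right)^{2} = \left(- \frac{169}{7} + 7\right)^{2} = \left(- \frac{120}{7}\right)^{2} = \frac{14400}{49}$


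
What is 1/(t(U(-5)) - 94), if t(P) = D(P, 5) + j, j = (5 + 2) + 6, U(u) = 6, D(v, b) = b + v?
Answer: -1/70 ≈ -0.014286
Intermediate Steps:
j = 13 (j = 7 + 6 = 13)
t(P) = 18 + P (t(P) = (5 + P) + 13 = 18 + P)
1/(t(U(-5)) - 94) = 1/((18 + 6) - 94) = 1/(24 - 94) = 1/(-70) = -1/70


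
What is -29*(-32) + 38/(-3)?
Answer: 2746/3 ≈ 915.33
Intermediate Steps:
-29*(-32) + 38/(-3) = 928 + 38*(-1/3) = 928 - 38/3 = 2746/3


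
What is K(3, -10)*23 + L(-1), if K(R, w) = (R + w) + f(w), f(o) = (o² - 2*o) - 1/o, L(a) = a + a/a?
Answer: 26013/10 ≈ 2601.3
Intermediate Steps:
L(a) = 1 + a (L(a) = a + 1 = 1 + a)
f(o) = o² - 1/o - 2*o
K(R, w) = R + w + (-1 + w²*(-2 + w))/w (K(R, w) = (R + w) + (-1 + w²*(-2 + w))/w = R + w + (-1 + w²*(-2 + w))/w)
K(3, -10)*23 + L(-1) = (3 + (-10)² - 1*(-10) - 1/(-10))*23 + (1 - 1) = (3 + 100 + 10 - 1*(-⅒))*23 + 0 = (3 + 100 + 10 + ⅒)*23 + 0 = (1131/10)*23 + 0 = 26013/10 + 0 = 26013/10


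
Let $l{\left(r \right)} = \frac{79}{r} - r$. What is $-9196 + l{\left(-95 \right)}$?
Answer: $- \frac{864674}{95} \approx -9101.8$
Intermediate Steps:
$l{\left(r \right)} = - r + \frac{79}{r}$
$-9196 + l{\left(-95 \right)} = -9196 + \left(\left(-1\right) \left(-95\right) + \frac{79}{-95}\right) = -9196 + \left(95 + 79 \left(- \frac{1}{95}\right)\right) = -9196 + \left(95 - \frac{79}{95}\right) = -9196 + \frac{8946}{95} = - \frac{864674}{95}$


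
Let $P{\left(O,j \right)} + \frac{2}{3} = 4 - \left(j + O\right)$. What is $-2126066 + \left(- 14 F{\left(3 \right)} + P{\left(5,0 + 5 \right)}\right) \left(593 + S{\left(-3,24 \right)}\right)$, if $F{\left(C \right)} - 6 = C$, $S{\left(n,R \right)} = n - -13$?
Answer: $-2206064$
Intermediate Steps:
$P{\left(O,j \right)} = \frac{10}{3} - O - j$ ($P{\left(O,j \right)} = - \frac{2}{3} - \left(-4 + O + j\right) = \frac{10}{3} - O - j$)
$S{\left(n,R \right)} = 13 + n$ ($S{\left(n,R \right)} = n + 13 = 13 + n$)
$F{\left(C \right)} = 6 + C$
$-2126066 + \left(- 14 F{\left(3 \right)} + P{\left(5,0 + 5 \right)}\right) \left(593 + S{\left(-3,24 \right)}\right) = -2126066 + \left(- 14 \left(6 + 3\right) - \frac{20}{3}\right) \left(593 + \left(13 - 3\right)\right) = -2126066 + \left(\left(-14\right) 9 - \frac{20}{3}\right) \left(593 + 10\right) = -2126066 + \left(-126 - \frac{20}{3}\right) 603 = -2126066 - 79998 = -2206064$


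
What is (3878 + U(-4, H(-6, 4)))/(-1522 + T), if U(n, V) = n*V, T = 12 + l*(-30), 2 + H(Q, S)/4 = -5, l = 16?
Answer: -399/199 ≈ -2.0050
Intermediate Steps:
H(Q, S) = -28 (H(Q, S) = -8 + 4*(-5) = -8 - 20 = -28)
T = -468 (T = 12 + 16*(-30) = 12 - 480 = -468)
U(n, V) = V*n
(3878 + U(-4, H(-6, 4)))/(-1522 + T) = (3878 - 28*(-4))/(-1522 - 468) = (3878 + 112)/(-1990) = 3990*(-1/1990) = -399/199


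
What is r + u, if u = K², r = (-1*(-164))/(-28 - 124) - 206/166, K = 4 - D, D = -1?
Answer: 71533/3154 ≈ 22.680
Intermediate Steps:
K = 5 (K = 4 - 1*(-1) = 4 + 1 = 5)
r = -7317/3154 (r = 164/(-152) - 206*1/166 = 164*(-1/152) - 103/83 = -41/38 - 103/83 = -7317/3154 ≈ -2.3199)
u = 25 (u = 5² = 25)
r + u = -7317/3154 + 25 = 71533/3154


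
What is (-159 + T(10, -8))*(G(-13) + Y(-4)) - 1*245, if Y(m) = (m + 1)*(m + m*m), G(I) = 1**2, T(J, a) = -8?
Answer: 5600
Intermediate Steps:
G(I) = 1
Y(m) = (1 + m)*(m + m**2)
(-159 + T(10, -8))*(G(-13) + Y(-4)) - 1*245 = (-159 - 8)*(1 - 4*(1 + (-4)**2 + 2*(-4))) - 1*245 = -167*(1 - 4*(1 + 16 - 8)) - 245 = -167*(1 - 4*9) - 245 = -167*(1 - 36) - 245 = -167*(-35) - 245 = 5845 - 245 = 5600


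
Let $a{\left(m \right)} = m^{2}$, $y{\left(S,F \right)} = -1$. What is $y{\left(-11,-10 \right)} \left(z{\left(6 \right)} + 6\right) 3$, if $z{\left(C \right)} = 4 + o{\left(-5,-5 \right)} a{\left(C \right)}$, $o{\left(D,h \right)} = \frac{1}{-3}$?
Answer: $6$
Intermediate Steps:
$o{\left(D,h \right)} = - \frac{1}{3}$
$z{\left(C \right)} = 4 - \frac{C^{2}}{3}$
$y{\left(-11,-10 \right)} \left(z{\left(6 \right)} + 6\right) 3 = - \left(\left(4 - \frac{6^{2}}{3}\right) + 6\right) 3 = - \left(\left(4 - 12\right) + 6\right) 3 = - \left(-8 + 6\right) 3 = - \left(-2\right) 3 = \left(-1\right) \left(-6\right) = 6$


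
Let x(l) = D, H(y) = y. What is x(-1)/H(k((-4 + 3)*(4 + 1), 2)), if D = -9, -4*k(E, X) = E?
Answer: -36/5 ≈ -7.2000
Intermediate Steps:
k(E, X) = -E/4
x(l) = -9
x(-1)/H(k((-4 + 3)*(4 + 1), 2)) = -9/(-(-4 + 3)*(4 + 1)/4) = -9/(-(-1)*5/4) = -9/(-¼*(-5)) = -9/(5/4) = (⅘)*(-9) = -36/5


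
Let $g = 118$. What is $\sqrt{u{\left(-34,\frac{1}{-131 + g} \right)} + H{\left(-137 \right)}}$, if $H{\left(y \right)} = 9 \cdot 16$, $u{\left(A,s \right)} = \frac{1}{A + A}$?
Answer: $\frac{\sqrt{166447}}{34} \approx 11.999$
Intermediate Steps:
$u{\left(A,s \right)} = \frac{1}{2 A}$
$H{\left(y \right)} = 144$
$\sqrt{u{\left(-34,\frac{1}{-131 + g} \right)} + H{\left(-137 \right)}} = \sqrt{\frac{1}{2 \left(-34\right)} + 144} = \sqrt{\frac{1}{2} \left(- \frac{1}{34}\right) + 144} = \sqrt{- \frac{1}{68} + 144} = \sqrt{\frac{9791}{68}} = \frac{\sqrt{166447}}{34}$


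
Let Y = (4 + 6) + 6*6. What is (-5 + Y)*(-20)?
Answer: -820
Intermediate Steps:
Y = 46 (Y = 10 + 36 = 46)
(-5 + Y)*(-20) = (-5 + 46)*(-20) = 41*(-20) = -820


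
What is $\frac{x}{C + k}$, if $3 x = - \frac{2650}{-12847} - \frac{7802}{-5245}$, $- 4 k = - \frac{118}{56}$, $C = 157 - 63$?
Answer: $\frac{4260910976}{713378686305} \approx 0.0059729$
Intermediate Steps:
$C = 94$ ($C = 157 - 63 = 94$)
$k = \frac{59}{112}$ ($k = - \frac{\left(-118\right) \frac{1}{56}}{4} = \left(- \frac{1}{4}\right) \left(- \frac{59}{28}\right) = \frac{59}{112} \approx 0.52679$)
$x = \frac{38043848}{67382515}$ ($x = \frac{- \frac{2650}{-12847} - \frac{7802}{-5245}}{3} = \frac{\left(-2650\right) \left(- \frac{1}{12847}\right) - - \frac{7802}{5245}}{3} = \frac{\frac{2650}{12847} + \frac{7802}{5245}}{3} = \frac{1}{3} \cdot \frac{114131544}{67382515} = \frac{38043848}{67382515} \approx 0.5646$)
$\frac{x}{C + k} = \frac{38043848}{67382515 \left(94 + \frac{59}{112}\right)} = \frac{38043848}{67382515 \cdot \frac{10587}{112}} = \frac{38043848}{67382515} \cdot \frac{112}{10587} = \frac{4260910976}{713378686305}$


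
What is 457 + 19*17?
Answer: 780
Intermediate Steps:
457 + 19*17 = 457 + 323 = 780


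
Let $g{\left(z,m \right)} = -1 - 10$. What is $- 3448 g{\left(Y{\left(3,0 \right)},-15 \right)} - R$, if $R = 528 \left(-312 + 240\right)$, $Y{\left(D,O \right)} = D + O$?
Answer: $75944$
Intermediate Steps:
$g{\left(z,m \right)} = -11$
$R = -38016$ ($R = 528 \left(-72\right) = -38016$)
$- 3448 g{\left(Y{\left(3,0 \right)},-15 \right)} - R = \left(-3448\right) \left(-11\right) - -38016 = 37928 + 38016 = 75944$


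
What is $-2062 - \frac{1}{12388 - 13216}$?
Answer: $- \frac{1707335}{828} \approx -2062.0$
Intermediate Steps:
$-2062 - \frac{1}{12388 - 13216} = -2062 - \frac{1}{-828} = -2062 - - \frac{1}{828} = -2062 + \frac{1}{828} = - \frac{1707335}{828}$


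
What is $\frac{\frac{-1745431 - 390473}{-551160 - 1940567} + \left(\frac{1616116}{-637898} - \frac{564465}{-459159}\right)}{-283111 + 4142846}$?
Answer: $- \frac{10873286575082049}{93896852246280044562293} \approx -1.158 \cdot 10^{-7}$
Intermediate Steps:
$\frac{\frac{-1745431 - 390473}{-551160 - 1940567} + \left(\frac{1616116}{-637898} - \frac{564465}{-459159}\right)}{-283111 + 4142846} = \frac{- \frac{2135904}{-2491727} + \left(1616116 \left(- \frac{1}{637898}\right) - - \frac{188155}{153053}\right)}{3859735} = \left(\left(-2135904\right) \left(- \frac{1}{2491727}\right) + \left(- \frac{808058}{318949} + \frac{188155}{153053}\right)\right) \frac{1}{3859735} = \left(\frac{2135904}{2491727} - \frac{63663851979}{48816101297}\right) \frac{1}{3859735} = \left(- \frac{54366432875410245}{121636397636469919}\right) \frac{1}{3859735} = - \frac{10873286575082049}{93896852246280044562293}$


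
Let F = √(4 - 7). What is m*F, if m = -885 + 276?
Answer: -609*I*√3 ≈ -1054.8*I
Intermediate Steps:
m = -609
F = I*√3 (F = √(-3) = I*√3 ≈ 1.732*I)
m*F = -609*I*√3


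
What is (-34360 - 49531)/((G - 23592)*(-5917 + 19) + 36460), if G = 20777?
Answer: -83891/16639330 ≈ -0.0050417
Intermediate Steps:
(-34360 - 49531)/((G - 23592)*(-5917 + 19) + 36460) = (-34360 - 49531)/((20777 - 23592)*(-5917 + 19) + 36460) = -83891/(-2815*(-5898) + 36460) = -83891/(16602870 + 36460) = -83891/16639330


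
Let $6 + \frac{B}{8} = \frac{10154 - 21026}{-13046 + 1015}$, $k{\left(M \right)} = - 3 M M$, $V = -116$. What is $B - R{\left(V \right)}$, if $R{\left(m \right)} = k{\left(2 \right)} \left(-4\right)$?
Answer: $- \frac{1068000}{12031} \approx -88.771$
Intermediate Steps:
$k{\left(M \right)} = - 3 M^{2}$
$R{\left(m \right)} = 48$ ($R{\left(m \right)} = - 3 \cdot 2^{2} \left(-4\right) = \left(-3\right) 4 \left(-4\right) = \left(-12\right) \left(-4\right) = 48$)
$B = - \frac{490512}{12031}$ ($B = -48 + 8 \frac{10154 - 21026}{-13046 + 1015} = -48 + 8 \left(- \frac{10872}{-12031}\right) = -48 + 8 \left(\left(-10872\right) \left(- \frac{1}{12031}\right)\right) = -48 + 8 \cdot \frac{10872}{12031} = -48 + \frac{86976}{12031} = - \frac{490512}{12031} \approx -40.771$)
$B - R{\left(V \right)} = - \frac{490512}{12031} - 48 = - \frac{1068000}{12031}$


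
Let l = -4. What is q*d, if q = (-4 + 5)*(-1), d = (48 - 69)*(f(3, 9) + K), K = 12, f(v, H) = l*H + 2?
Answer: -462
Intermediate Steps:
f(v, H) = 2 - 4*H (f(v, H) = -4*H + 2 = 2 - 4*H)
d = 462 (d = (48 - 69)*((2 - 4*9) + 12) = -21*((2 - 36) + 12) = -21*(-34 + 12) = -21*(-22) = 462)
q = -1 (q = 1*(-1) = -1)
q*d = -1*462 = -462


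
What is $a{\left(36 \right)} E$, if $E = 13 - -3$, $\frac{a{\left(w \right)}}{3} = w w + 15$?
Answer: $62928$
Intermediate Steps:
$a{\left(w \right)} = 45 + 3 w^{2}$ ($a{\left(w \right)} = 3 \left(w w + 15\right) = 3 \left(w^{2} + 15\right) = 3 \left(15 + w^{2}\right) = 45 + 3 w^{2}$)
$E = 16$ ($E = 13 + 3 = 16$)
$a{\left(36 \right)} E = \left(45 + 3 \cdot 36^{2}\right) 16 = \left(45 + 3 \cdot 1296\right) 16 = \left(45 + 3888\right) 16 = 3933 \cdot 16 = 62928$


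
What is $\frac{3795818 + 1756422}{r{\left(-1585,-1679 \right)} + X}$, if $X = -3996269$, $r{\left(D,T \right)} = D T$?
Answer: $- \frac{2776120}{667527} \approx -4.1588$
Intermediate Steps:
$\frac{3795818 + 1756422}{r{\left(-1585,-1679 \right)} + X} = \frac{3795818 + 1756422}{\left(-1585\right) \left(-1679\right) - 3996269} = \frac{5552240}{2661215 - 3996269} = \frac{5552240}{-1335054} = 5552240 \left(- \frac{1}{1335054}\right) = - \frac{2776120}{667527}$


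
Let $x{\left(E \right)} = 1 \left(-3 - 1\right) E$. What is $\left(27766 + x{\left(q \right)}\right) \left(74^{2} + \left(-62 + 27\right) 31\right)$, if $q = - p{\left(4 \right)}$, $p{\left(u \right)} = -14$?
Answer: $121674610$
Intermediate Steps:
$q = 14$ ($q = \left(-1\right) \left(-14\right) = 14$)
$x{\left(E \right)} = - 4 E$ ($x{\left(E \right)} = 1 \left(-4\right) E = - 4 E$)
$\left(27766 + x{\left(q \right)}\right) \left(74^{2} + \left(-62 + 27\right) 31\right) = \left(27766 - 56\right) \left(74^{2} + \left(-62 + 27\right) 31\right) = \left(27766 - 56\right) \left(5476 - 1085\right) = 27710 \left(5476 - 1085\right) = 27710 \cdot 4391 = 121674610$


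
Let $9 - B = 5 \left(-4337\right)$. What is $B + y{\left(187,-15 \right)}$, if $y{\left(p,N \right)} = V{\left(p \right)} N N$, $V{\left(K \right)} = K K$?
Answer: $7889719$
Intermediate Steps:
$V{\left(K \right)} = K^{2}$
$y{\left(p,N \right)} = N^{2} p^{2}$ ($y{\left(p,N \right)} = p^{2} N N = N p^{2} N = N^{2} p^{2}$)
$B = 21694$ ($B = 9 - 5 \left(-4337\right) = 9 - -21685 = 9 + 21685 = 21694$)
$B + y{\left(187,-15 \right)} = 21694 + \left(-15\right)^{2} \cdot 187^{2} = 21694 + 225 \cdot 34969 = 21694 + 7868025 = 7889719$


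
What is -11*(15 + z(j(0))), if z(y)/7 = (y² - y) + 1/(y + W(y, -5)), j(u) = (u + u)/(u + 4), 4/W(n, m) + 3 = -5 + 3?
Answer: -275/4 ≈ -68.750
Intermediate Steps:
W(n, m) = -⅘ (W(n, m) = 4/(-3 + (-5 + 3)) = 4/(-3 - 2) = 4/(-5) = 4*(-⅕) = -⅘)
j(u) = 2*u/(4 + u) (j(u) = (2*u)/(4 + u) = 2*u/(4 + u))
z(y) = -7*y + 7*y² + 7/(-⅘ + y) (z(y) = 7*((y² - y) + 1/(y - ⅘)) = 7*((y² - y) + 1/(-⅘ + y)) = 7*(y² + 1/(-⅘ + y) - y) = -7*y + 7*y² + 7/(-⅘ + y))
-11*(15 + z(j(0))) = -11*(15 + 7*(5 - 9*(2*0/(4 + 0))² + 4*(2*0/(4 + 0)) + 5*(2*0/(4 + 0))³)/(-4 + 5*(2*0/(4 + 0)))) = -11*(15 + 7*(5 - 9*(2*0/4)² + 4*(2*0/4) + 5*(2*0/4)³)/(-4 + 5*(2*0/4))) = -11*(15 + 7*(5 - 9*(2*0*(¼))² + 4*(2*0*(¼)) + 5*(2*0*(¼))³)/(-4 + 5*(2*0*(¼)))) = -11*(15 + 7*(5 - 9*0² + 4*0 + 5*0³)/(-4 + 5*0)) = -11*(15 + 7*(5 - 9*0 + 0 + 5*0)/(-4 + 0)) = -11*(15 + 7*(5 + 0 + 0 + 0)/(-4)) = -11*(15 + 7*(-¼)*5) = -11*(15 - 35/4) = -11*25/4 = -275/4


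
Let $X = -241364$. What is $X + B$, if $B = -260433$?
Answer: $-501797$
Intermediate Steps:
$X + B = -241364 - 260433 = -501797$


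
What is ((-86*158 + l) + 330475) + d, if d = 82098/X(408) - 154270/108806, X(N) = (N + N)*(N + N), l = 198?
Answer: 638123276187123/2012475776 ≈ 3.1708e+5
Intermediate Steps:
X(N) = 4*N² (X(N) = (2*N)*(2*N) = 4*N²)
d = -2605245837/2012475776 (d = 82098/((4*408²)) - 154270/108806 = 82098/((4*166464)) - 154270*1/108806 = 82098/665856 - 77135/54403 = 82098*(1/665856) - 77135/54403 = 4561/36992 - 77135/54403 = -2605245837/2012475776 ≈ -1.2945)
((-86*158 + l) + 330475) + d = ((-86*158 + 198) + 330475) - 2605245837/2012475776 = ((-13588 + 198) + 330475) - 2605245837/2012475776 = (-13390 + 330475) - 2605245837/2012475776 = 317085 - 2605245837/2012475776 = 638123276187123/2012475776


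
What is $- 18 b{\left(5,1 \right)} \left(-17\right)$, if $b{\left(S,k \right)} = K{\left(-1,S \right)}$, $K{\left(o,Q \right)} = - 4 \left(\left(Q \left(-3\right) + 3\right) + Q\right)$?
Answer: $8568$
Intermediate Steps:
$K{\left(o,Q \right)} = -12 + 8 Q$ ($K{\left(o,Q \right)} = - 4 \left(\left(- 3 Q + 3\right) + Q\right) = - 4 \left(\left(3 - 3 Q\right) + Q\right) = - 4 \left(3 - 2 Q\right) = -12 + 8 Q$)
$b{\left(S,k \right)} = -12 + 8 S$
$- 18 b{\left(5,1 \right)} \left(-17\right) = - 18 \left(-12 + 8 \cdot 5\right) \left(-17\right) = - 18 \left(-12 + 40\right) \left(-17\right) = \left(-18\right) 28 \left(-17\right) = \left(-504\right) \left(-17\right) = 8568$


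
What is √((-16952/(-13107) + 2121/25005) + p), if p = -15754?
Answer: I*√188005543109829210045/109246845 ≈ 125.51*I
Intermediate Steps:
√((-16952/(-13107) + 2121/25005) + p) = √((-16952/(-13107) + 2121/25005) - 15754) = √((-16952*(-1/13107) + 2121*(1/25005)) - 15754) = √((16952/13107 + 707/8335) - 15754) = √(150561569/109246845 - 15754) = √(-1720924234561/109246845) = I*√188005543109829210045/109246845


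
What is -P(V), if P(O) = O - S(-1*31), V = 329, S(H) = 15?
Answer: -314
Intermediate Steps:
P(O) = -15 + O (P(O) = O - 1*15 = O - 15 = -15 + O)
-P(V) = -(-15 + 329) = -1*314 = -314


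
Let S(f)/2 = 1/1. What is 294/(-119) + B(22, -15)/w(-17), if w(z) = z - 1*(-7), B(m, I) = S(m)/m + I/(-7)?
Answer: -17632/6545 ≈ -2.6940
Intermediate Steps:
S(f) = 2 (S(f) = 2/1 = 2*1 = 2)
B(m, I) = 2/m - I/7 (B(m, I) = 2/m + I/(-7) = 2/m + I*(-1/7) = 2/m - I/7)
w(z) = 7 + z (w(z) = z + 7 = 7 + z)
294/(-119) + B(22, -15)/w(-17) = 294/(-119) + (2/22 - 1/7*(-15))/(7 - 17) = 294*(-1/119) + (2*(1/22) + 15/7)/(-10) = -42/17 + (1/11 + 15/7)*(-1/10) = -42/17 + (172/77)*(-1/10) = -42/17 - 86/385 = -17632/6545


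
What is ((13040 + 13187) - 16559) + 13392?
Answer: 23060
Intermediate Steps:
((13040 + 13187) - 16559) + 13392 = (26227 - 16559) + 13392 = 9668 + 13392 = 23060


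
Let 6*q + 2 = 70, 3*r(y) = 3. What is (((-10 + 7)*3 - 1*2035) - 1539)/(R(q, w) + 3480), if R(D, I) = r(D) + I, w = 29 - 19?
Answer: -3583/3491 ≈ -1.0264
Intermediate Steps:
r(y) = 1 (r(y) = (⅓)*3 = 1)
q = 34/3 (q = -⅓ + (⅙)*70 = -⅓ + 35/3 = 34/3 ≈ 11.333)
w = 10
R(D, I) = 1 + I
(((-10 + 7)*3 - 1*2035) - 1539)/(R(q, w) + 3480) = (((-10 + 7)*3 - 1*2035) - 1539)/((1 + 10) + 3480) = ((-3*3 - 2035) - 1539)/(11 + 3480) = ((-9 - 2035) - 1539)/3491 = (-2044 - 1539)*(1/3491) = -3583*1/3491 = -3583/3491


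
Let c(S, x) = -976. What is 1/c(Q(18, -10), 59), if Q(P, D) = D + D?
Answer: -1/976 ≈ -0.0010246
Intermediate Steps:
Q(P, D) = 2*D
1/c(Q(18, -10), 59) = 1/(-976) = -1/976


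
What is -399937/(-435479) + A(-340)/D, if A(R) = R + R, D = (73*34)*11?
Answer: 28403621/31789967 ≈ 0.89348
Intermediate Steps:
D = 27302 (D = 2482*11 = 27302)
A(R) = 2*R
-399937/(-435479) + A(-340)/D = -399937/(-435479) + (2*(-340))/27302 = -399937*(-1/435479) - 680*1/27302 = 399937/435479 - 20/803 = 28403621/31789967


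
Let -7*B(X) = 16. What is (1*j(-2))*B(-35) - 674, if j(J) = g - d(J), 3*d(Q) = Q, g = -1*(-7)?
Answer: -14522/21 ≈ -691.52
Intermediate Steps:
g = 7
d(Q) = Q/3
B(X) = -16/7 (B(X) = -⅐*16 = -16/7)
j(J) = 7 - J/3
(1*j(-2))*B(-35) - 674 = (1*(7 - ⅓*(-2)))*(-16/7) - 674 = (1*(7 + ⅔))*(-16/7) - 674 = (1*(23/3))*(-16/7) - 674 = (23/3)*(-16/7) - 674 = -368/21 - 674 = -14522/21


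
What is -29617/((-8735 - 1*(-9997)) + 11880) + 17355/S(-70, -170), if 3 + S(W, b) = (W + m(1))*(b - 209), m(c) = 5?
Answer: -250723267/161856872 ≈ -1.5490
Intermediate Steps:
S(W, b) = -3 + (-209 + b)*(5 + W) (S(W, b) = -3 + (W + 5)*(b - 209) = -3 + (5 + W)*(-209 + b) = -3 + (-209 + b)*(5 + W))
-29617/((-8735 - 1*(-9997)) + 11880) + 17355/S(-70, -170) = -29617/((-8735 - 1*(-9997)) + 11880) + 17355/(-1048 - 209*(-70) + 5*(-170) - 70*(-170)) = -29617/((-8735 + 9997) + 11880) + 17355/(-1048 + 14630 - 850 + 11900) = -29617/(1262 + 11880) + 17355/24632 = -29617/13142 + 17355*(1/24632) = -29617*1/13142 + 17355/24632 = -29617/13142 + 17355/24632 = -250723267/161856872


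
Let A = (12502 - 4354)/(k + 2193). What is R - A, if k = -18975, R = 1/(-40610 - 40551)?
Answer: 110213841/227007317 ≈ 0.48551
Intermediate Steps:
R = -1/81161 (R = 1/(-81161) = -1/81161 ≈ -1.2321e-5)
A = -1358/2797 (A = (12502 - 4354)/(-18975 + 2193) = 8148/(-16782) = 8148*(-1/16782) = -1358/2797 ≈ -0.48552)
R - A = -1/81161 - 1*(-1358/2797) = -1/81161 + 1358/2797 = 110213841/227007317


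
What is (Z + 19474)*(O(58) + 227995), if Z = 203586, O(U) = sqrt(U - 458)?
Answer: 50856564700 + 4461200*I ≈ 5.0857e+10 + 4.4612e+6*I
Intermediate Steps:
O(U) = sqrt(-458 + U)
(Z + 19474)*(O(58) + 227995) = (203586 + 19474)*(sqrt(-458 + 58) + 227995) = 223060*(sqrt(-400) + 227995) = 223060*(20*I + 227995) = 223060*(227995 + 20*I) = 50856564700 + 4461200*I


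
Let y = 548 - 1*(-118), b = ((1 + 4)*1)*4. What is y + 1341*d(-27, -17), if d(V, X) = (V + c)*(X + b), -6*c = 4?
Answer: -110637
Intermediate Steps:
c = -⅔ (c = -⅙*4 = -⅔ ≈ -0.66667)
b = 20 (b = (5*1)*4 = 5*4 = 20)
d(V, X) = (20 + X)*(-⅔ + V) (d(V, X) = (V - ⅔)*(X + 20) = (-⅔ + V)*(20 + X) = (20 + X)*(-⅔ + V))
y = 666 (y = 548 + 118 = 666)
y + 1341*d(-27, -17) = 666 + 1341*(-40/3 + 20*(-27) - ⅔*(-17) - 27*(-17)) = 666 + 1341*(-40/3 - 540 + 34/3 + 459) = 666 + 1341*(-83) = 666 - 111303 = -110637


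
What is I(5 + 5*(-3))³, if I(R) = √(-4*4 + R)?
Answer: -26*I*√26 ≈ -132.57*I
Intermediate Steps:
I(R) = √(-16 + R)
I(5 + 5*(-3))³ = (√(-16 + (5 + 5*(-3))))³ = (√(-16 + (5 - 15)))³ = (√(-16 - 10))³ = (√(-26))³ = (I*√26)³ = -26*I*√26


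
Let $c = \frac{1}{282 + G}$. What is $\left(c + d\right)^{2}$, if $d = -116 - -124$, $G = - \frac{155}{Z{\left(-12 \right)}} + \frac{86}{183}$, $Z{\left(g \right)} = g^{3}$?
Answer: $\frac{56823967904750656}{887089455698209} \approx 64.057$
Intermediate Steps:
$G = \frac{58991}{105408}$ ($G = - \frac{155}{\left(-12\right)^{3}} + \frac{86}{183} = - \frac{155}{-1728} + 86 \cdot \frac{1}{183} = \left(-155\right) \left(- \frac{1}{1728}\right) + \frac{86}{183} = \frac{155}{1728} + \frac{86}{183} = \frac{58991}{105408} \approx 0.55964$)
$d = 8$ ($d = -116 + 124 = 8$)
$c = \frac{105408}{29784047}$ ($c = \frac{1}{282 + \frac{58991}{105408}} = \frac{1}{\frac{29784047}{105408}} = \frac{105408}{29784047} \approx 0.0035391$)
$\left(c + d\right)^{2} = \left(\frac{105408}{29784047} + 8\right)^{2} = \left(\frac{238377784}{29784047}\right)^{2} = \frac{56823967904750656}{887089455698209}$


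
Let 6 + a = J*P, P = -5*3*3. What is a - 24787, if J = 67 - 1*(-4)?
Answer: -27988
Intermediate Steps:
J = 71 (J = 67 + 4 = 71)
P = -45 (P = -15*3 = -45)
a = -3201 (a = -6 + 71*(-45) = -6 - 3195 = -3201)
a - 24787 = -3201 - 24787 = -27988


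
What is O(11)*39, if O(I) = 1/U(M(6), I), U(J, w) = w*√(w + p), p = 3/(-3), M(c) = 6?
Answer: 39*√10/110 ≈ 1.1212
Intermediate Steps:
p = -1 (p = 3*(-⅓) = -1)
U(J, w) = w*√(-1 + w) (U(J, w) = w*√(w - 1) = w*√(-1 + w))
O(I) = 1/(I*√(-1 + I))
O(11)*39 = (1/(11*√(-1 + 11)))*39 = (1/(11*√10))*39 = ((√10/10)/11)*39 = (√10/110)*39 = 39*√10/110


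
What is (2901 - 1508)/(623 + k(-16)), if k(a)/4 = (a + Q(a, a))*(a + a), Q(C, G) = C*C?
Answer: -1393/30097 ≈ -0.046284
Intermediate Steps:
Q(C, G) = C**2
k(a) = 8*a*(a + a**2) (k(a) = 4*((a + a**2)*(a + a)) = 4*((a + a**2)*(2*a)) = 4*(2*a*(a + a**2)) = 8*a*(a + a**2))
(2901 - 1508)/(623 + k(-16)) = (2901 - 1508)/(623 + 8*(-16)**2*(1 - 16)) = 1393/(623 + 8*256*(-15)) = 1393/(623 - 30720) = 1393/(-30097) = 1393*(-1/30097) = -1393/30097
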